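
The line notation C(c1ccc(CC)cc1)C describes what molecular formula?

Heavy atoms from the SMILES: 10 C.
Implicit hydrogens by atom environment:
  4 × C (aromatic): 1 H each → 4
  2 × C: 3 H each → 6
  2 × C: 2 H each → 4
  2 × C (aromatic): no H
  Total hydrogens = 14.
Molecular formula: C10H14

C10H14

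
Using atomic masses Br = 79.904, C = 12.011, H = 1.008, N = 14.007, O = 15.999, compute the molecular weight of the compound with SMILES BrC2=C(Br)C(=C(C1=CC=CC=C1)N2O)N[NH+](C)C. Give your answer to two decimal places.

376.07

Molecular formula: C12H14Br2N3O+.
M = 2×79.904 + 12×12.011 + 14×1.008 + 3×14.007 + 1×15.999 = 376.07 g/mol.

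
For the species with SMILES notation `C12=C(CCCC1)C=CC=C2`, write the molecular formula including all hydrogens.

Heavy atoms from the SMILES: 10 C.
Implicit hydrogens by atom environment:
  4 × C: 2 H each → 8
  4 × C (aromatic): 1 H each → 4
  2 × C (aromatic): no H
  Total hydrogens = 12.
Molecular formula: C10H12

C10H12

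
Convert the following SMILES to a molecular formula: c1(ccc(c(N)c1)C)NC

C8H12N2

Heavy atoms from the SMILES: 8 C, 2 N.
Implicit hydrogens by atom environment:
  3 × C (aromatic): 1 H each → 3
  3 × C (aromatic): no H
  2 × C: 3 H each → 6
  1 × N: 2 H
  1 × N: 1 H
  Total hydrogens = 12.
Molecular formula: C8H12N2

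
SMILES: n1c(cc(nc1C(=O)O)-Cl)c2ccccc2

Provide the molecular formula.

C11H7ClN2O2

Heavy atoms from the SMILES: 11 C, 1 Cl, 2 N, 2 O.
Implicit hydrogens by atom environment:
  6 × C (aromatic): 1 H each → 6
  4 × C (aromatic): no H
  2 × N (aromatic): no H
  1 × C: no H
  1 × Cl: no H
  1 × O: 1 H
  1 × O: no H
  Total hydrogens = 7.
Molecular formula: C11H7ClN2O2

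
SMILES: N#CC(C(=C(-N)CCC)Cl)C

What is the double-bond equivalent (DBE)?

3

Molecular formula from the SMILES: C8H13ClN2.
DoU = (2C + 2 + N − H − X)/2 = (2·8 + 2 + 2 − 13 − 1)/2 = 6/2 = 3.
(Structurally: 0 ring(s) + 3 π bond(s) = 3.)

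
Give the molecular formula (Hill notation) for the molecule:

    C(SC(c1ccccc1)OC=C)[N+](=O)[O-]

Heavy atoms from the SMILES: 10 C, 1 N, 3 O, 1 S.
Implicit hydrogens by atom environment:
  5 × C (aromatic): 1 H each → 5
  2 × C: 2 H each → 4
  2 × C: 1 H each → 2
  2 × O: no H
  1 × C (aromatic): no H
  1 × N (charge +1): no H
  1 × O (charge -1): no H
  1 × S: no H
  Total hydrogens = 11.
Molecular formula: C10H11NO3S

C10H11NO3S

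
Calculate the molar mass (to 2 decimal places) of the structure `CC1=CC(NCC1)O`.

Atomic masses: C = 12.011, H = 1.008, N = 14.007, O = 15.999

Molecular formula: C6H11NO.
M = 6×12.011 + 11×1.008 + 1×14.007 + 1×15.999 = 113.16 g/mol.

113.16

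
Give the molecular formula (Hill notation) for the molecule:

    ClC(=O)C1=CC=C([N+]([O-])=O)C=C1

C7H4ClNO3

Heavy atoms from the SMILES: 7 C, 1 Cl, 1 N, 3 O.
Implicit hydrogens by atom environment:
  4 × C (aromatic): 1 H each → 4
  2 × C (aromatic): no H
  2 × O: no H
  1 × C: no H
  1 × Cl: no H
  1 × N (charge +1): no H
  1 × O (charge -1): no H
  Total hydrogens = 4.
Molecular formula: C7H4ClNO3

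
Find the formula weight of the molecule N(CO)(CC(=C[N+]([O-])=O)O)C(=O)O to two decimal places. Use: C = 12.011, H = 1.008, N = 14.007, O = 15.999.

192.13

Molecular formula: C5H8N2O6.
M = 5×12.011 + 8×1.008 + 2×14.007 + 6×15.999 = 192.13 g/mol.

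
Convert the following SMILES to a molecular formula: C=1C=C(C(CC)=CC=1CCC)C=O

Heavy atoms from the SMILES: 12 C, 1 O.
Implicit hydrogens by atom environment:
  3 × C: 2 H each → 6
  3 × C (aromatic): 1 H each → 3
  3 × C (aromatic): no H
  2 × C: 3 H each → 6
  1 × C: 1 H
  1 × O: no H
  Total hydrogens = 16.
Molecular formula: C12H16O

C12H16O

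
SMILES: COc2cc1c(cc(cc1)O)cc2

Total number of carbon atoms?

The symbol for carbon appears 11 times in the SMILES. Lowercase c denotes aromatic carbon and counts toward C.

11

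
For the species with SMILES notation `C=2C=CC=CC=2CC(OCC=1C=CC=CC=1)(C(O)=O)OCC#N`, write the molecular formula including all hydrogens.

Heavy atoms from the SMILES: 18 C, 1 N, 4 O.
Implicit hydrogens by atom environment:
  10 × C (aromatic): 1 H each → 10
  3 × C: 2 H each → 6
  3 × C: no H
  3 × O: no H
  2 × C (aromatic): no H
  1 × N: no H
  1 × O: 1 H
  Total hydrogens = 17.
Molecular formula: C18H17NO4

C18H17NO4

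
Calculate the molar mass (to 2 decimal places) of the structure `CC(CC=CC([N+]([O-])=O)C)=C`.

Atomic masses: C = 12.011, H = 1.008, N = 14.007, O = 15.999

155.20

Molecular formula: C8H13NO2.
M = 8×12.011 + 13×1.008 + 1×14.007 + 2×15.999 = 155.20 g/mol.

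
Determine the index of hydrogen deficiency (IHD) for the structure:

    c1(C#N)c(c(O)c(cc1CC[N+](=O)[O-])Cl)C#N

9

Molecular formula from the SMILES: C10H6ClN3O3.
DoU = (2C + 2 + N − H − X)/2 = (2·10 + 2 + 3 − 6 − 1)/2 = 18/2 = 9.
(Structurally: 1 ring(s) + 8 π bond(s) = 9.)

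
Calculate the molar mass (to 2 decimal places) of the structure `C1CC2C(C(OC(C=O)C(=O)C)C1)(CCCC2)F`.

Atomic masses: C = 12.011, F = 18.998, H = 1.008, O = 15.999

256.32

Molecular formula: C14H21FO3.
M = 14×12.011 + 1×18.998 + 21×1.008 + 3×15.999 = 256.32 g/mol.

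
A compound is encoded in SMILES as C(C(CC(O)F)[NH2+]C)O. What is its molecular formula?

C5H13FNO2+

Heavy atoms from the SMILES: 5 C, 1 F, 1 N, 2 O.
Implicit hydrogens by atom environment:
  2 × C: 2 H each → 4
  2 × C: 1 H each → 2
  2 × O: 1 H each → 2
  1 × C: 3 H
  1 × F: no H
  1 × N (charge +1): 2 H
  Total hydrogens = 13.
Net charge +1.
Molecular formula: C5H13FNO2+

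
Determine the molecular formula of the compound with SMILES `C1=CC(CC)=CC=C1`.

Heavy atoms from the SMILES: 8 C.
Implicit hydrogens by atom environment:
  5 × C (aromatic): 1 H each → 5
  1 × C: 3 H
  1 × C: 2 H
  1 × C (aromatic): no H
  Total hydrogens = 10.
Molecular formula: C8H10

C8H10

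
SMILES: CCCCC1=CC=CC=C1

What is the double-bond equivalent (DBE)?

Molecular formula from the SMILES: C10H14.
DoU = (2C + 2 + N − H − X)/2 = (2·10 + 2 + 0 − 14 − 0)/2 = 8/2 = 4.
(Structurally: 1 ring(s) + 3 π bond(s) = 4.)

4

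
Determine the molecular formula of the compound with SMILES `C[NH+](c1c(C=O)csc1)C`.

Heavy atoms from the SMILES: 7 C, 1 N, 1 O, 1 S.
Implicit hydrogens by atom environment:
  2 × C: 3 H each → 6
  2 × C (aromatic): 1 H each → 2
  2 × C (aromatic): no H
  1 × C: 1 H
  1 × N (charge +1): 1 H
  1 × O: no H
  1 × S (aromatic): no H
  Total hydrogens = 10.
Net charge +1.
Molecular formula: C7H10NOS+

C7H10NOS+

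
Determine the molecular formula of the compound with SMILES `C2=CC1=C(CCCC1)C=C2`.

C10H12

Heavy atoms from the SMILES: 10 C.
Implicit hydrogens by atom environment:
  4 × C: 2 H each → 8
  4 × C (aromatic): 1 H each → 4
  2 × C (aromatic): no H
  Total hydrogens = 12.
Molecular formula: C10H12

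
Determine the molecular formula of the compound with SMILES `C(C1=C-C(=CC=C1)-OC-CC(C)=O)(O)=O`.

Heavy atoms from the SMILES: 11 C, 4 O.
Implicit hydrogens by atom environment:
  4 × C (aromatic): 1 H each → 4
  3 × O: no H
  2 × C: 2 H each → 4
  2 × C (aromatic): no H
  2 × C: no H
  1 × C: 3 H
  1 × O: 1 H
  Total hydrogens = 12.
Molecular formula: C11H12O4

C11H12O4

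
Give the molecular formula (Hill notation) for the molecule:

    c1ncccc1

Heavy atoms from the SMILES: 5 C, 1 N.
Implicit hydrogens by atom environment:
  5 × C (aromatic): 1 H each → 5
  1 × N (aromatic): no H
  Total hydrogens = 5.
Molecular formula: C5H5N

C5H5N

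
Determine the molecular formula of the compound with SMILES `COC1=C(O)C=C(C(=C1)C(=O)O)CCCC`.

C12H16O4

Heavy atoms from the SMILES: 12 C, 4 O.
Implicit hydrogens by atom environment:
  4 × C (aromatic): no H
  3 × C: 2 H each → 6
  2 × C: 3 H each → 6
  2 × C (aromatic): 1 H each → 2
  2 × O: 1 H each → 2
  2 × O: no H
  1 × C: no H
  Total hydrogens = 16.
Molecular formula: C12H16O4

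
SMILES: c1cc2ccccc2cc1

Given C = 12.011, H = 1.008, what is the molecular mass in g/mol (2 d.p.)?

128.17

Molecular formula: C10H8.
M = 10×12.011 + 8×1.008 = 128.17 g/mol.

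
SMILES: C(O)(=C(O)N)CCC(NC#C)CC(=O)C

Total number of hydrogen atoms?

Hydrogens are implicit in SMILES; fill each atom to its normal valence:
  4 × C: no H
  3 × C: 2 H each → 6
  2 × C: 1 H each → 2
  2 × O: 1 H each → 2
  1 × C: 3 H
  1 × N: 2 H
  1 × N: 1 H
  1 × O: no H
  Total hydrogens = 16.

16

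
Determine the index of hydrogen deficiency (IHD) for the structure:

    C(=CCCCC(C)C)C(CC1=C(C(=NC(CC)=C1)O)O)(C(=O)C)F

Molecular formula from the SMILES: C19H28FNO3.
DoU = (2C + 2 + N − H − X)/2 = (2·19 + 2 + 1 − 28 − 1)/2 = 12/2 = 6.
(Structurally: 1 ring(s) + 5 π bond(s) = 6.)

6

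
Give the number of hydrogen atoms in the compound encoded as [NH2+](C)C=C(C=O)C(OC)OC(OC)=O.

Hydrogens are implicit in SMILES; fill each atom to its normal valence:
  5 × O: no H
  3 × C: 3 H each → 9
  3 × C: 1 H each → 3
  2 × C: no H
  1 × N (charge +1): 2 H
  Total hydrogens = 14.

14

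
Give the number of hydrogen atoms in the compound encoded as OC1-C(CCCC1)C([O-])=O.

Hydrogens are implicit in SMILES; fill each atom to its normal valence:
  4 × C: 2 H each → 8
  2 × C: 1 H each → 2
  1 × C: no H
  1 × O: 1 H
  1 × O: no H
  1 × O (charge -1): no H
  Total hydrogens = 11.

11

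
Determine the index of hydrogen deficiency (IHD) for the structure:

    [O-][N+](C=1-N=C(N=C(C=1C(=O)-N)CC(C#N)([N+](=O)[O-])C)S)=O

Molecular formula from the SMILES: C9H8N6O5S.
DoU = (2C + 2 + N − H − X)/2 = (2·9 + 2 + 6 − 8 − 0)/2 = 18/2 = 9.
(Structurally: 1 ring(s) + 8 π bond(s) = 9.)

9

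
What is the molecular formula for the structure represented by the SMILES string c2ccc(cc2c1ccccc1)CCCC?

Heavy atoms from the SMILES: 16 C.
Implicit hydrogens by atom environment:
  9 × C (aromatic): 1 H each → 9
  3 × C: 2 H each → 6
  3 × C (aromatic): no H
  1 × C: 3 H
  Total hydrogens = 18.
Molecular formula: C16H18

C16H18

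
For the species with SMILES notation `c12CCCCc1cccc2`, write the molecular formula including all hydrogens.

C10H12

Heavy atoms from the SMILES: 10 C.
Implicit hydrogens by atom environment:
  4 × C: 2 H each → 8
  4 × C (aromatic): 1 H each → 4
  2 × C (aromatic): no H
  Total hydrogens = 12.
Molecular formula: C10H12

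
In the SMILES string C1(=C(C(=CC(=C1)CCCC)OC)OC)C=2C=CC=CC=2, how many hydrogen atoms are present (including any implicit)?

22

Hydrogens are implicit in SMILES; fill each atom to its normal valence:
  7 × C (aromatic): 1 H each → 7
  5 × C (aromatic): no H
  3 × C: 3 H each → 9
  3 × C: 2 H each → 6
  2 × O: no H
  Total hydrogens = 22.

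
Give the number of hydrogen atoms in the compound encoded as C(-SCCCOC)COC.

16

Hydrogens are implicit in SMILES; fill each atom to its normal valence:
  5 × C: 2 H each → 10
  2 × C: 3 H each → 6
  2 × O: no H
  1 × S: no H
  Total hydrogens = 16.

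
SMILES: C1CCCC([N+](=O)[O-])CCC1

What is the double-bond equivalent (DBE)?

2

Molecular formula from the SMILES: C8H15NO2.
DoU = (2C + 2 + N − H − X)/2 = (2·8 + 2 + 1 − 15 − 0)/2 = 4/2 = 2.
(Structurally: 1 ring(s) + 1 π bond(s) = 2.)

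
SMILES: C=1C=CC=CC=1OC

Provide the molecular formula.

Heavy atoms from the SMILES: 7 C, 1 O.
Implicit hydrogens by atom environment:
  5 × C (aromatic): 1 H each → 5
  1 × C: 3 H
  1 × C (aromatic): no H
  1 × O: no H
  Total hydrogens = 8.
Molecular formula: C7H8O

C7H8O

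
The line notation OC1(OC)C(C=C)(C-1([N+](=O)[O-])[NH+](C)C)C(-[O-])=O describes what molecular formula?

Heavy atoms from the SMILES: 9 C, 2 N, 6 O.
Implicit hydrogens by atom environment:
  4 × C: no H
  3 × C: 3 H each → 9
  3 × O: no H
  2 × O (charge -1): no H
  1 × C: 2 H
  1 × C: 1 H
  1 × N (charge +1): 1 H
  1 × N (charge +1): no H
  1 × O: 1 H
  Total hydrogens = 14.
Molecular formula: C9H14N2O6

C9H14N2O6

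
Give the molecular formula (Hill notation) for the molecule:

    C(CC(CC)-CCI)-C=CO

Heavy atoms from the SMILES: 9 C, 1 I, 1 O.
Implicit hydrogens by atom environment:
  5 × C: 2 H each → 10
  3 × C: 1 H each → 3
  1 × C: 3 H
  1 × I: no H
  1 × O: 1 H
  Total hydrogens = 17.
Molecular formula: C9H17IO

C9H17IO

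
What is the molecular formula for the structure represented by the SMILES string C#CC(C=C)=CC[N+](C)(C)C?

C10H16N+

Heavy atoms from the SMILES: 10 C, 1 N.
Implicit hydrogens by atom environment:
  3 × C: 3 H each → 9
  3 × C: 1 H each → 3
  2 × C: 2 H each → 4
  2 × C: no H
  1 × N (charge +1): no H
  Total hydrogens = 16.
Net charge +1.
Molecular formula: C10H16N+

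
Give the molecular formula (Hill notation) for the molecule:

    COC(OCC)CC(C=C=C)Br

C9H15BrO2

Heavy atoms from the SMILES: 1 Br, 9 C, 2 O.
Implicit hydrogens by atom environment:
  3 × C: 2 H each → 6
  3 × C: 1 H each → 3
  2 × C: 3 H each → 6
  2 × O: no H
  1 × Br: no H
  1 × C: no H
  Total hydrogens = 15.
Molecular formula: C9H15BrO2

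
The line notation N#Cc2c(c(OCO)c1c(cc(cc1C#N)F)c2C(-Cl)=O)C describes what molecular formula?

C15H8ClFN2O3

Heavy atoms from the SMILES: 15 C, 1 Cl, 1 F, 2 N, 3 O.
Implicit hydrogens by atom environment:
  8 × C (aromatic): no H
  3 × C: no H
  2 × C (aromatic): 1 H each → 2
  2 × N: no H
  2 × O: no H
  1 × C: 3 H
  1 × C: 2 H
  1 × Cl: no H
  1 × F: no H
  1 × O: 1 H
  Total hydrogens = 8.
Molecular formula: C15H8ClFN2O3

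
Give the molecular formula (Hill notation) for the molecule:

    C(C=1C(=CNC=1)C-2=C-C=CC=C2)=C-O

C12H11NO

Heavy atoms from the SMILES: 12 C, 1 N, 1 O.
Implicit hydrogens by atom environment:
  7 × C (aromatic): 1 H each → 7
  3 × C (aromatic): no H
  2 × C: 1 H each → 2
  1 × N (aromatic): 1 H
  1 × O: 1 H
  Total hydrogens = 11.
Molecular formula: C12H11NO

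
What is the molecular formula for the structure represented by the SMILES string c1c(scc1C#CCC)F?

Heavy atoms from the SMILES: 8 C, 1 F, 1 S.
Implicit hydrogens by atom environment:
  2 × C (aromatic): 1 H each → 2
  2 × C (aromatic): no H
  2 × C: no H
  1 × C: 3 H
  1 × C: 2 H
  1 × F: no H
  1 × S (aromatic): no H
  Total hydrogens = 7.
Molecular formula: C8H7FS

C8H7FS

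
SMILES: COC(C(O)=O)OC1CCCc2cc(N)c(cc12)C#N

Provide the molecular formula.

Heavy atoms from the SMILES: 14 C, 2 N, 4 O.
Implicit hydrogens by atom environment:
  4 × C (aromatic): no H
  3 × C: 2 H each → 6
  3 × O: no H
  2 × C (aromatic): 1 H each → 2
  2 × C: 1 H each → 2
  2 × C: no H
  1 × C: 3 H
  1 × N: 2 H
  1 × N: no H
  1 × O: 1 H
  Total hydrogens = 16.
Molecular formula: C14H16N2O4

C14H16N2O4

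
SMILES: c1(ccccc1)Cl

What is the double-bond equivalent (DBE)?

Molecular formula from the SMILES: C6H5Cl.
DoU = (2C + 2 + N − H − X)/2 = (2·6 + 2 + 0 − 5 − 1)/2 = 8/2 = 4.
(Structurally: 1 ring(s) + 3 π bond(s) = 4.)

4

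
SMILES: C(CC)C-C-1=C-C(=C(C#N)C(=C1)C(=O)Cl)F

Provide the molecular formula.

Heavy atoms from the SMILES: 12 C, 1 Cl, 1 F, 1 N, 1 O.
Implicit hydrogens by atom environment:
  4 × C (aromatic): no H
  3 × C: 2 H each → 6
  2 × C (aromatic): 1 H each → 2
  2 × C: no H
  1 × C: 3 H
  1 × Cl: no H
  1 × F: no H
  1 × N: no H
  1 × O: no H
  Total hydrogens = 11.
Molecular formula: C12H11ClFNO

C12H11ClFNO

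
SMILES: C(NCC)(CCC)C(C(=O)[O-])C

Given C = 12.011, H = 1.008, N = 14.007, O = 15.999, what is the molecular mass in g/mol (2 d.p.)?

Molecular formula: C9H18NO2-.
M = 9×12.011 + 18×1.008 + 1×14.007 + 2×15.999 = 172.25 g/mol.

172.25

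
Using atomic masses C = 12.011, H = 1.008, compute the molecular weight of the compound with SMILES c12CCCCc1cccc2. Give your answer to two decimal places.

132.21

Molecular formula: C10H12.
M = 10×12.011 + 12×1.008 = 132.21 g/mol.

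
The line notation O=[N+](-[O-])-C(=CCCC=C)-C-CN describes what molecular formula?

C8H14N2O2

Heavy atoms from the SMILES: 8 C, 2 N, 2 O.
Implicit hydrogens by atom environment:
  5 × C: 2 H each → 10
  2 × C: 1 H each → 2
  1 × C: no H
  1 × N: 2 H
  1 × N (charge +1): no H
  1 × O: no H
  1 × O (charge -1): no H
  Total hydrogens = 14.
Molecular formula: C8H14N2O2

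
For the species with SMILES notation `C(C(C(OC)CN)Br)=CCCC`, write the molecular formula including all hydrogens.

C9H18BrNO

Heavy atoms from the SMILES: 1 Br, 9 C, 1 N, 1 O.
Implicit hydrogens by atom environment:
  4 × C: 1 H each → 4
  3 × C: 2 H each → 6
  2 × C: 3 H each → 6
  1 × Br: no H
  1 × N: 2 H
  1 × O: no H
  Total hydrogens = 18.
Molecular formula: C9H18BrNO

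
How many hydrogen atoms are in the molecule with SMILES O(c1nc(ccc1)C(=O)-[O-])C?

6

Hydrogens are implicit in SMILES; fill each atom to its normal valence:
  3 × C (aromatic): 1 H each → 3
  2 × C (aromatic): no H
  2 × O: no H
  1 × C: 3 H
  1 × C: no H
  1 × N (aromatic): no H
  1 × O (charge -1): no H
  Total hydrogens = 6.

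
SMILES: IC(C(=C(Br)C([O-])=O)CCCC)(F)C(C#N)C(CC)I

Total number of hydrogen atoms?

16

Hydrogens are implicit in SMILES; fill each atom to its normal valence:
  5 × C: no H
  4 × C: 2 H each → 8
  2 × C: 3 H each → 6
  2 × C: 1 H each → 2
  2 × I: no H
  1 × Br: no H
  1 × F: no H
  1 × N: no H
  1 × O: no H
  1 × O (charge -1): no H
  Total hydrogens = 16.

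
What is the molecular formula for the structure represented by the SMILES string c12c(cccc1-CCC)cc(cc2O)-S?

C13H14OS

Heavy atoms from the SMILES: 13 C, 1 O, 1 S.
Implicit hydrogens by atom environment:
  5 × C (aromatic): 1 H each → 5
  5 × C (aromatic): no H
  2 × C: 2 H each → 4
  1 × C: 3 H
  1 × O: 1 H
  1 × S: 1 H
  Total hydrogens = 14.
Molecular formula: C13H14OS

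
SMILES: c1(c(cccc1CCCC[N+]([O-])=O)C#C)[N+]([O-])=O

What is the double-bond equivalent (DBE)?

Molecular formula from the SMILES: C12H12N2O4.
DoU = (2C + 2 + N − H − X)/2 = (2·12 + 2 + 2 − 12 − 0)/2 = 16/2 = 8.
(Structurally: 1 ring(s) + 7 π bond(s) = 8.)

8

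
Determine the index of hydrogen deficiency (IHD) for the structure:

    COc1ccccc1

4

Molecular formula from the SMILES: C7H8O.
DoU = (2C + 2 + N − H − X)/2 = (2·7 + 2 + 0 − 8 − 0)/2 = 8/2 = 4.
(Structurally: 1 ring(s) + 3 π bond(s) = 4.)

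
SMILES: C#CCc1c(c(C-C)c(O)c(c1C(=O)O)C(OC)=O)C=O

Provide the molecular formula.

C15H14O6

Heavy atoms from the SMILES: 15 C, 6 O.
Implicit hydrogens by atom environment:
  6 × C (aromatic): no H
  4 × O: no H
  3 × C: no H
  2 × C: 3 H each → 6
  2 × C: 2 H each → 4
  2 × C: 1 H each → 2
  2 × O: 1 H each → 2
  Total hydrogens = 14.
Molecular formula: C15H14O6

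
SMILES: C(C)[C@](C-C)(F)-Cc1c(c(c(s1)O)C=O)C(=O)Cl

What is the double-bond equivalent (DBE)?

5

Molecular formula from the SMILES: C12H14ClFO3S.
DoU = (2C + 2 + N − H − X)/2 = (2·12 + 2 + 0 − 14 − 2)/2 = 10/2 = 5.
(Structurally: 1 ring(s) + 4 π bond(s) = 5.)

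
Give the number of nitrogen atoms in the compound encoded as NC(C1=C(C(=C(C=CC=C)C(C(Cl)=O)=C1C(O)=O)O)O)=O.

The symbol for nitrogen appears 1 time in the SMILES.

1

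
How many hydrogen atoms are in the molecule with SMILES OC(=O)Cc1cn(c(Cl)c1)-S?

Hydrogens are implicit in SMILES; fill each atom to its normal valence:
  2 × C (aromatic): 1 H each → 2
  2 × C (aromatic): no H
  1 × C: 2 H
  1 × C: no H
  1 × Cl: no H
  1 × N (aromatic): no H
  1 × O: 1 H
  1 × O: no H
  1 × S: 1 H
  Total hydrogens = 6.

6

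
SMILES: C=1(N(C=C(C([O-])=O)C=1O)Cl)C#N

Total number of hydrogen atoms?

2

Hydrogens are implicit in SMILES; fill each atom to its normal valence:
  3 × C (aromatic): no H
  2 × C: no H
  1 × C (aromatic): 1 H
  1 × Cl: no H
  1 × N (aromatic): no H
  1 × N: no H
  1 × O: 1 H
  1 × O: no H
  1 × O (charge -1): no H
  Total hydrogens = 2.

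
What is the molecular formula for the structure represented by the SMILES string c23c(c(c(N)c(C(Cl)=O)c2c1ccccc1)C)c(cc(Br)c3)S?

Heavy atoms from the SMILES: 1 Br, 18 C, 1 Cl, 1 N, 1 O, 1 S.
Implicit hydrogens by atom environment:
  9 × C (aromatic): no H
  7 × C (aromatic): 1 H each → 7
  1 × Br: no H
  1 × C: 3 H
  1 × C: no H
  1 × Cl: no H
  1 × N: 2 H
  1 × O: no H
  1 × S: 1 H
  Total hydrogens = 13.
Molecular formula: C18H13BrClNOS

C18H13BrClNOS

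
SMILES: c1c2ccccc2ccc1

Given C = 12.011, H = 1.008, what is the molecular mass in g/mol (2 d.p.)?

128.17

Molecular formula: C10H8.
M = 10×12.011 + 8×1.008 = 128.17 g/mol.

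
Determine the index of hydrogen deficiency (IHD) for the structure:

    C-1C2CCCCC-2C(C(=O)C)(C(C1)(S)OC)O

3

Molecular formula from the SMILES: C13H22O3S.
DoU = (2C + 2 + N − H − X)/2 = (2·13 + 2 + 0 − 22 − 0)/2 = 6/2 = 3.
(Structurally: 2 ring(s) + 1 π bond(s) = 3.)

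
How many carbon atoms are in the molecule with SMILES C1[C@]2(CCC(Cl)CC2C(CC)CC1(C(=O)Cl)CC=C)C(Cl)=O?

The symbol for carbon appears 17 times in the SMILES. (Cl is a single chlorine, not C + l.)

17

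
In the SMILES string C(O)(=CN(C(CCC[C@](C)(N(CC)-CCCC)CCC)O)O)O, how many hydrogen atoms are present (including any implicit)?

36

Hydrogens are implicit in SMILES; fill each atom to its normal valence:
  9 × C: 2 H each → 18
  4 × C: 3 H each → 12
  4 × O: 1 H each → 4
  2 × C: 1 H each → 2
  2 × C: no H
  2 × N: no H
  Total hydrogens = 36.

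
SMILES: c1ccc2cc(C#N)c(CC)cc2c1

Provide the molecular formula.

Heavy atoms from the SMILES: 13 C, 1 N.
Implicit hydrogens by atom environment:
  6 × C (aromatic): 1 H each → 6
  4 × C (aromatic): no H
  1 × C: 3 H
  1 × C: 2 H
  1 × C: no H
  1 × N: no H
  Total hydrogens = 11.
Molecular formula: C13H11N

C13H11N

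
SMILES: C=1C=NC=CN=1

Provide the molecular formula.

Heavy atoms from the SMILES: 4 C, 2 N.
Implicit hydrogens by atom environment:
  4 × C (aromatic): 1 H each → 4
  2 × N (aromatic): no H
  Total hydrogens = 4.
Molecular formula: C4H4N2

C4H4N2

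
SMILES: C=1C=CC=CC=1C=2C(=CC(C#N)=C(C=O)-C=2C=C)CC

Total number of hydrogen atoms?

Hydrogens are implicit in SMILES; fill each atom to its normal valence:
  6 × C (aromatic): 1 H each → 6
  6 × C (aromatic): no H
  2 × C: 2 H each → 4
  2 × C: 1 H each → 2
  1 × C: 3 H
  1 × C: no H
  1 × N: no H
  1 × O: no H
  Total hydrogens = 15.

15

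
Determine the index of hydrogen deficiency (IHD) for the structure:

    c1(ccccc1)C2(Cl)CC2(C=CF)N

Molecular formula from the SMILES: C11H11ClFN.
DoU = (2C + 2 + N − H − X)/2 = (2·11 + 2 + 1 − 11 − 2)/2 = 12/2 = 6.
(Structurally: 2 ring(s) + 4 π bond(s) = 6.)

6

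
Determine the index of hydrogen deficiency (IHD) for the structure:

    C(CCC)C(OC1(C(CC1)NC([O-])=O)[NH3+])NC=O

3

Molecular formula from the SMILES: C11H21N3O4.
DoU = (2C + 2 + N − H − X)/2 = (2·11 + 2 + 3 − 21 − 0)/2 = 6/2 = 3.
(Structurally: 1 ring(s) + 2 π bond(s) = 3.)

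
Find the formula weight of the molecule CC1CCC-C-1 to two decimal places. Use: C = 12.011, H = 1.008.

Molecular formula: C6H12.
M = 6×12.011 + 12×1.008 = 84.16 g/mol.

84.16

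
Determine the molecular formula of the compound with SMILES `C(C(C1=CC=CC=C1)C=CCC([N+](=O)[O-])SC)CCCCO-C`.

C18H27NO3S

Heavy atoms from the SMILES: 18 C, 1 N, 3 O, 1 S.
Implicit hydrogens by atom environment:
  6 × C: 2 H each → 12
  5 × C (aromatic): 1 H each → 5
  4 × C: 1 H each → 4
  2 × C: 3 H each → 6
  2 × O: no H
  1 × C (aromatic): no H
  1 × N (charge +1): no H
  1 × O (charge -1): no H
  1 × S: no H
  Total hydrogens = 27.
Molecular formula: C18H27NO3S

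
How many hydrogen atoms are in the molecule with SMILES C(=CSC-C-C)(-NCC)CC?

19

Hydrogens are implicit in SMILES; fill each atom to its normal valence:
  4 × C: 2 H each → 8
  3 × C: 3 H each → 9
  1 × C: 1 H
  1 × C: no H
  1 × N: 1 H
  1 × S: no H
  Total hydrogens = 19.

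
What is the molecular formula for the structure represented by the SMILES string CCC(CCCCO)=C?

C8H16O

Heavy atoms from the SMILES: 8 C, 1 O.
Implicit hydrogens by atom environment:
  6 × C: 2 H each → 12
  1 × C: 3 H
  1 × C: no H
  1 × O: 1 H
  Total hydrogens = 16.
Molecular formula: C8H16O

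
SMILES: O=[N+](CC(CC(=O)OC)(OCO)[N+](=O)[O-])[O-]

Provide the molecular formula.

Heavy atoms from the SMILES: 6 C, 2 N, 8 O.
Implicit hydrogens by atom environment:
  5 × O: no H
  3 × C: 2 H each → 6
  2 × C: no H
  2 × N (charge +1): no H
  2 × O (charge -1): no H
  1 × C: 3 H
  1 × O: 1 H
  Total hydrogens = 10.
Molecular formula: C6H10N2O8

C6H10N2O8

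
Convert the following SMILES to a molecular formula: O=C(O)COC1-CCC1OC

C7H12O4

Heavy atoms from the SMILES: 7 C, 4 O.
Implicit hydrogens by atom environment:
  3 × C: 2 H each → 6
  3 × O: no H
  2 × C: 1 H each → 2
  1 × C: 3 H
  1 × C: no H
  1 × O: 1 H
  Total hydrogens = 12.
Molecular formula: C7H12O4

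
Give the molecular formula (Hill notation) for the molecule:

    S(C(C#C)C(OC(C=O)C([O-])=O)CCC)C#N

C11H12NO4S-

Heavy atoms from the SMILES: 11 C, 1 N, 4 O, 1 S.
Implicit hydrogens by atom environment:
  5 × C: 1 H each → 5
  3 × C: no H
  3 × O: no H
  2 × C: 2 H each → 4
  1 × C: 3 H
  1 × N: no H
  1 × O (charge -1): no H
  1 × S: no H
  Total hydrogens = 12.
Net charge -1.
Molecular formula: C11H12NO4S-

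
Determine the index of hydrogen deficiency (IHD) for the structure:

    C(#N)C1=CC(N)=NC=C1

Molecular formula from the SMILES: C6H5N3.
DoU = (2C + 2 + N − H − X)/2 = (2·6 + 2 + 3 − 5 − 0)/2 = 12/2 = 6.
(Structurally: 1 ring(s) + 5 π bond(s) = 6.)

6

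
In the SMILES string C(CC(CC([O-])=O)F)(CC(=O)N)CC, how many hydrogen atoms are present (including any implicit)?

15

Hydrogens are implicit in SMILES; fill each atom to its normal valence:
  4 × C: 2 H each → 8
  2 × C: 1 H each → 2
  2 × C: no H
  2 × O: no H
  1 × C: 3 H
  1 × F: no H
  1 × N: 2 H
  1 × O (charge -1): no H
  Total hydrogens = 15.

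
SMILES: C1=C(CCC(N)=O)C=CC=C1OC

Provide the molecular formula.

C10H13NO2

Heavy atoms from the SMILES: 10 C, 1 N, 2 O.
Implicit hydrogens by atom environment:
  4 × C (aromatic): 1 H each → 4
  2 × C: 2 H each → 4
  2 × C (aromatic): no H
  2 × O: no H
  1 × C: 3 H
  1 × C: no H
  1 × N: 2 H
  Total hydrogens = 13.
Molecular formula: C10H13NO2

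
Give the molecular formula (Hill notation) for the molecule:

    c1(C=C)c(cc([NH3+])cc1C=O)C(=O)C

C11H12NO2+

Heavy atoms from the SMILES: 11 C, 1 N, 2 O.
Implicit hydrogens by atom environment:
  4 × C (aromatic): no H
  2 × C (aromatic): 1 H each → 2
  2 × C: 1 H each → 2
  2 × O: no H
  1 × C: 3 H
  1 × C: 2 H
  1 × C: no H
  1 × N (charge +1): 3 H
  Total hydrogens = 12.
Net charge +1.
Molecular formula: C11H12NO2+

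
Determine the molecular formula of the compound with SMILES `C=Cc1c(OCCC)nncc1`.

Heavy atoms from the SMILES: 9 C, 2 N, 1 O.
Implicit hydrogens by atom environment:
  3 × C: 2 H each → 6
  2 × C (aromatic): 1 H each → 2
  2 × C (aromatic): no H
  2 × N (aromatic): no H
  1 × C: 3 H
  1 × C: 1 H
  1 × O: no H
  Total hydrogens = 12.
Molecular formula: C9H12N2O

C9H12N2O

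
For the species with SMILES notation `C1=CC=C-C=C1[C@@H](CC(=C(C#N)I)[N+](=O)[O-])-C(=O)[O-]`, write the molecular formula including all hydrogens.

Heavy atoms from the SMILES: 12 C, 1 I, 2 N, 4 O.
Implicit hydrogens by atom environment:
  5 × C (aromatic): 1 H each → 5
  4 × C: no H
  2 × O: no H
  2 × O (charge -1): no H
  1 × C: 2 H
  1 × C: 1 H
  1 × C (aromatic): no H
  1 × I: no H
  1 × N: no H
  1 × N (charge +1): no H
  Total hydrogens = 8.
Net charge -1.
Molecular formula: C12H8IN2O4-

C12H8IN2O4-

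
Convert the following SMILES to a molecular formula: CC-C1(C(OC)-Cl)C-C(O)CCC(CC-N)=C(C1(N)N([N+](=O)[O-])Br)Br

C14H25Br2ClN4O4

Heavy atoms from the SMILES: 2 Br, 14 C, 1 Cl, 4 N, 4 O.
Implicit hydrogens by atom environment:
  6 × C: 2 H each → 12
  4 × C: no H
  2 × Br: no H
  2 × C: 3 H each → 6
  2 × C: 1 H each → 2
  2 × N: 2 H each → 4
  2 × O: no H
  1 × Cl: no H
  1 × N: no H
  1 × N (charge +1): no H
  1 × O: 1 H
  1 × O (charge -1): no H
  Total hydrogens = 25.
Molecular formula: C14H25Br2ClN4O4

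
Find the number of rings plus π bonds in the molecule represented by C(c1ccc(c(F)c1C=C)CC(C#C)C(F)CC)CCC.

Molecular formula from the SMILES: C19H24F2.
DoU = (2C + 2 + N − H − X)/2 = (2·19 + 2 + 0 − 24 − 2)/2 = 14/2 = 7.
(Structurally: 1 ring(s) + 6 π bond(s) = 7.)

7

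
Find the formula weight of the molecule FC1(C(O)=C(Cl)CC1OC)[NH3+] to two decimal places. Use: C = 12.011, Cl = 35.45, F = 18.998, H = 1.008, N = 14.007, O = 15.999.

182.60

Molecular formula: C6H10ClFNO2+.
M = 6×12.011 + 1×35.45 + 1×18.998 + 10×1.008 + 1×14.007 + 2×15.999 = 182.60 g/mol.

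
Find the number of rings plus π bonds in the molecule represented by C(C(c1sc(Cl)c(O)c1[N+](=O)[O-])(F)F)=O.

Molecular formula from the SMILES: C6H2ClF2NO4S.
DoU = (2C + 2 + N − H − X)/2 = (2·6 + 2 + 1 − 2 − 3)/2 = 10/2 = 5.
(Structurally: 1 ring(s) + 4 π bond(s) = 5.)

5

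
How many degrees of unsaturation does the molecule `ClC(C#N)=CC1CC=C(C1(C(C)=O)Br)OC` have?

Molecular formula from the SMILES: C11H11BrClNO2.
DoU = (2C + 2 + N − H − X)/2 = (2·11 + 2 + 1 − 11 − 2)/2 = 12/2 = 6.
(Structurally: 1 ring(s) + 5 π bond(s) = 6.)

6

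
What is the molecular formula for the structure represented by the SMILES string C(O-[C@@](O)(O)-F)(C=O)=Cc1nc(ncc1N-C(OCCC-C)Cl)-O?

Heavy atoms from the SMILES: 13 C, 1 Cl, 1 F, 3 N, 6 O.
Implicit hydrogens by atom environment:
  3 × C: 2 H each → 6
  3 × C: 1 H each → 3
  3 × C (aromatic): no H
  3 × O: 1 H each → 3
  3 × O: no H
  2 × C: no H
  2 × N (aromatic): no H
  1 × C: 3 H
  1 × C (aromatic): 1 H
  1 × Cl: no H
  1 × F: no H
  1 × N: 1 H
  Total hydrogens = 17.
Molecular formula: C13H17ClFN3O6

C13H17ClFN3O6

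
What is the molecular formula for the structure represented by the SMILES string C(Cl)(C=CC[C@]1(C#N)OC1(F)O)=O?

C7H5ClFNO3

Heavy atoms from the SMILES: 7 C, 1 Cl, 1 F, 1 N, 3 O.
Implicit hydrogens by atom environment:
  4 × C: no H
  2 × C: 1 H each → 2
  2 × O: no H
  1 × C: 2 H
  1 × Cl: no H
  1 × F: no H
  1 × N: no H
  1 × O: 1 H
  Total hydrogens = 5.
Molecular formula: C7H5ClFNO3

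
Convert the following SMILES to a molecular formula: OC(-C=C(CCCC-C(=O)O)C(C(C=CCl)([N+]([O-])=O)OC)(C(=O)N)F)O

Heavy atoms from the SMILES: 14 C, 1 Cl, 1 F, 2 N, 8 O.
Implicit hydrogens by atom environment:
  5 × C: no H
  4 × C: 2 H each → 8
  4 × C: 1 H each → 4
  4 × O: no H
  3 × O: 1 H each → 3
  1 × C: 3 H
  1 × Cl: no H
  1 × F: no H
  1 × N: 2 H
  1 × N (charge +1): no H
  1 × O (charge -1): no H
  Total hydrogens = 20.
Molecular formula: C14H20ClFN2O8

C14H20ClFN2O8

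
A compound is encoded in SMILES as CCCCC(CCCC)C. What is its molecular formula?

Heavy atoms from the SMILES: 10 C.
Implicit hydrogens by atom environment:
  6 × C: 2 H each → 12
  3 × C: 3 H each → 9
  1 × C: 1 H
  Total hydrogens = 22.
Molecular formula: C10H22

C10H22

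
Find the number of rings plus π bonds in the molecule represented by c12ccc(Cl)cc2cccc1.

7

Molecular formula from the SMILES: C10H7Cl.
DoU = (2C + 2 + N − H − X)/2 = (2·10 + 2 + 0 − 7 − 1)/2 = 14/2 = 7.
(Structurally: 2 ring(s) + 5 π bond(s) = 7.)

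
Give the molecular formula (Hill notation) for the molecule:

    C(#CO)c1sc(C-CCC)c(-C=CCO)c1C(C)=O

Heavy atoms from the SMILES: 15 C, 3 O, 1 S.
Implicit hydrogens by atom environment:
  4 × C: 2 H each → 8
  4 × C (aromatic): no H
  3 × C: no H
  2 × C: 3 H each → 6
  2 × C: 1 H each → 2
  2 × O: 1 H each → 2
  1 × O: no H
  1 × S (aromatic): no H
  Total hydrogens = 18.
Molecular formula: C15H18O3S

C15H18O3S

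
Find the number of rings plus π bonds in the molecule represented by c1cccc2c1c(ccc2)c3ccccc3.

11

Molecular formula from the SMILES: C16H12.
DoU = (2C + 2 + N − H − X)/2 = (2·16 + 2 + 0 − 12 − 0)/2 = 22/2 = 11.
(Structurally: 3 ring(s) + 8 π bond(s) = 11.)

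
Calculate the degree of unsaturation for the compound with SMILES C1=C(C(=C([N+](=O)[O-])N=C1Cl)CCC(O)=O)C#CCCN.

8

Molecular formula from the SMILES: C12H12ClN3O4.
DoU = (2C + 2 + N − H − X)/2 = (2·12 + 2 + 3 − 12 − 1)/2 = 16/2 = 8.
(Structurally: 1 ring(s) + 7 π bond(s) = 8.)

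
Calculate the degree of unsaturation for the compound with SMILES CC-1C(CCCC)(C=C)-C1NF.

Molecular formula from the SMILES: C10H18FN.
DoU = (2C + 2 + N − H − X)/2 = (2·10 + 2 + 1 − 18 − 1)/2 = 4/2 = 2.
(Structurally: 1 ring(s) + 1 π bond(s) = 2.)

2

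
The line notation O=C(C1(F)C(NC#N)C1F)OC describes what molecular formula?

C6H6F2N2O2

Heavy atoms from the SMILES: 6 C, 2 F, 2 N, 2 O.
Implicit hydrogens by atom environment:
  3 × C: no H
  2 × C: 1 H each → 2
  2 × F: no H
  2 × O: no H
  1 × C: 3 H
  1 × N: 1 H
  1 × N: no H
  Total hydrogens = 6.
Molecular formula: C6H6F2N2O2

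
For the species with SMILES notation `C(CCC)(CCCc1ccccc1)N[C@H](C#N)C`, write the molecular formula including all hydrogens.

Heavy atoms from the SMILES: 16 C, 2 N.
Implicit hydrogens by atom environment:
  5 × C: 2 H each → 10
  5 × C (aromatic): 1 H each → 5
  2 × C: 3 H each → 6
  2 × C: 1 H each → 2
  1 × C: no H
  1 × C (aromatic): no H
  1 × N: 1 H
  1 × N: no H
  Total hydrogens = 24.
Molecular formula: C16H24N2

C16H24N2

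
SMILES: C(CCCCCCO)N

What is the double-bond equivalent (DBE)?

0

Molecular formula from the SMILES: C7H17NO.
DoU = (2C + 2 + N − H − X)/2 = (2·7 + 2 + 1 − 17 − 0)/2 = 0/2 = 0.
(Structurally: 0 ring(s) + 0 π bond(s) = 0.)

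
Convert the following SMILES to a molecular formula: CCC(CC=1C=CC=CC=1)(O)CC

Heavy atoms from the SMILES: 12 C, 1 O.
Implicit hydrogens by atom environment:
  5 × C (aromatic): 1 H each → 5
  3 × C: 2 H each → 6
  2 × C: 3 H each → 6
  1 × C: no H
  1 × C (aromatic): no H
  1 × O: 1 H
  Total hydrogens = 18.
Molecular formula: C12H18O

C12H18O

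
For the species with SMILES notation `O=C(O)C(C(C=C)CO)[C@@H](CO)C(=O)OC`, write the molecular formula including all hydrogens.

Heavy atoms from the SMILES: 10 C, 6 O.
Implicit hydrogens by atom environment:
  4 × C: 1 H each → 4
  3 × C: 2 H each → 6
  3 × O: 1 H each → 3
  3 × O: no H
  2 × C: no H
  1 × C: 3 H
  Total hydrogens = 16.
Molecular formula: C10H16O6

C10H16O6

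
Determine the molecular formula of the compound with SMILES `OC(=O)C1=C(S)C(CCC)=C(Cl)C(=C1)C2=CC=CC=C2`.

Heavy atoms from the SMILES: 16 C, 1 Cl, 2 O, 1 S.
Implicit hydrogens by atom environment:
  6 × C (aromatic): 1 H each → 6
  6 × C (aromatic): no H
  2 × C: 2 H each → 4
  1 × C: 3 H
  1 × C: no H
  1 × Cl: no H
  1 × O: 1 H
  1 × O: no H
  1 × S: 1 H
  Total hydrogens = 15.
Molecular formula: C16H15ClO2S

C16H15ClO2S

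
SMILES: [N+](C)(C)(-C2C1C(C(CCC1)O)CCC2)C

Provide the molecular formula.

C13H26NO+

Heavy atoms from the SMILES: 13 C, 1 N, 1 O.
Implicit hydrogens by atom environment:
  6 × C: 2 H each → 12
  4 × C: 1 H each → 4
  3 × C: 3 H each → 9
  1 × N (charge +1): no H
  1 × O: 1 H
  Total hydrogens = 26.
Net charge +1.
Molecular formula: C13H26NO+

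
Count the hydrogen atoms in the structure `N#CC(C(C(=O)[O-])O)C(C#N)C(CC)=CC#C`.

Hydrogens are implicit in SMILES; fill each atom to its normal valence:
  5 × C: 1 H each → 5
  5 × C: no H
  2 × N: no H
  1 × C: 3 H
  1 × C: 2 H
  1 × O: 1 H
  1 × O: no H
  1 × O (charge -1): no H
  Total hydrogens = 11.

11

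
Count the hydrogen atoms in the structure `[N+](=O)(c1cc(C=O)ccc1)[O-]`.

5

Hydrogens are implicit in SMILES; fill each atom to its normal valence:
  4 × C (aromatic): 1 H each → 4
  2 × C (aromatic): no H
  2 × O: no H
  1 × C: 1 H
  1 × N (charge +1): no H
  1 × O (charge -1): no H
  Total hydrogens = 5.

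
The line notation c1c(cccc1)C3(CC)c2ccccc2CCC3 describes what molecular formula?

C18H20

Heavy atoms from the SMILES: 18 C.
Implicit hydrogens by atom environment:
  9 × C (aromatic): 1 H each → 9
  4 × C: 2 H each → 8
  3 × C (aromatic): no H
  1 × C: 3 H
  1 × C: no H
  Total hydrogens = 20.
Molecular formula: C18H20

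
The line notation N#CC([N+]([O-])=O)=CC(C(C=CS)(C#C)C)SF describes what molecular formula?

C10H9FN2O2S2

Heavy atoms from the SMILES: 10 C, 1 F, 2 N, 2 O, 2 S.
Implicit hydrogens by atom environment:
  5 × C: 1 H each → 5
  4 × C: no H
  1 × C: 3 H
  1 × F: no H
  1 × N (charge +1): no H
  1 × N: no H
  1 × O: no H
  1 × O (charge -1): no H
  1 × S: 1 H
  1 × S: no H
  Total hydrogens = 9.
Molecular formula: C10H9FN2O2S2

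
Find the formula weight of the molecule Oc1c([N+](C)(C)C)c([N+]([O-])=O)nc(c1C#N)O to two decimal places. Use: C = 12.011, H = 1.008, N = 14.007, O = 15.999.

239.21

Molecular formula: C9H11N4O4+.
M = 9×12.011 + 11×1.008 + 4×14.007 + 4×15.999 = 239.21 g/mol.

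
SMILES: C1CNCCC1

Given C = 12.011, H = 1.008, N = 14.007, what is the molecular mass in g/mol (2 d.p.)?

Molecular formula: C5H11N.
M = 5×12.011 + 11×1.008 + 1×14.007 = 85.15 g/mol.

85.15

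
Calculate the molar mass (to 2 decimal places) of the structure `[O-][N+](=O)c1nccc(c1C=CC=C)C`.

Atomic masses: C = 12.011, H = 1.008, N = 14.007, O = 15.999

190.20

Molecular formula: C10H10N2O2.
M = 10×12.011 + 10×1.008 + 2×14.007 + 2×15.999 = 190.20 g/mol.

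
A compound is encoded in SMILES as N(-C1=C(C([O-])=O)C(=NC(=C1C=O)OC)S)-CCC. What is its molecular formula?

Heavy atoms from the SMILES: 11 C, 2 N, 4 O, 1 S.
Implicit hydrogens by atom environment:
  5 × C (aromatic): no H
  3 × O: no H
  2 × C: 3 H each → 6
  2 × C: 2 H each → 4
  1 × C: 1 H
  1 × C: no H
  1 × N: 1 H
  1 × N (aromatic): no H
  1 × O (charge -1): no H
  1 × S: 1 H
  Total hydrogens = 13.
Net charge -1.
Molecular formula: C11H13N2O4S-

C11H13N2O4S-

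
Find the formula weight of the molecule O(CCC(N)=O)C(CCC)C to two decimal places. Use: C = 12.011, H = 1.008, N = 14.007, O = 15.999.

Molecular formula: C8H17NO2.
M = 8×12.011 + 17×1.008 + 1×14.007 + 2×15.999 = 159.23 g/mol.

159.23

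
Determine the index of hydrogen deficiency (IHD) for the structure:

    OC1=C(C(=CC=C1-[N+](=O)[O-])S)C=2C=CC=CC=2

Molecular formula from the SMILES: C12H9NO3S.
DoU = (2C + 2 + N − H − X)/2 = (2·12 + 2 + 1 − 9 − 0)/2 = 18/2 = 9.
(Structurally: 2 ring(s) + 7 π bond(s) = 9.)

9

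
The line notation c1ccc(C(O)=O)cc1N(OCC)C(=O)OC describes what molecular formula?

C11H13NO5

Heavy atoms from the SMILES: 11 C, 1 N, 5 O.
Implicit hydrogens by atom environment:
  4 × C (aromatic): 1 H each → 4
  4 × O: no H
  2 × C: 3 H each → 6
  2 × C (aromatic): no H
  2 × C: no H
  1 × C: 2 H
  1 × N: no H
  1 × O: 1 H
  Total hydrogens = 13.
Molecular formula: C11H13NO5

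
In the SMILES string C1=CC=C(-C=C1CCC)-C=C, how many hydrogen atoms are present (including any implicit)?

Hydrogens are implicit in SMILES; fill each atom to its normal valence:
  4 × C (aromatic): 1 H each → 4
  3 × C: 2 H each → 6
  2 × C (aromatic): no H
  1 × C: 3 H
  1 × C: 1 H
  Total hydrogens = 14.

14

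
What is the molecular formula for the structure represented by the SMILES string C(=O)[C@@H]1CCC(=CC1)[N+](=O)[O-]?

Heavy atoms from the SMILES: 7 C, 1 N, 3 O.
Implicit hydrogens by atom environment:
  3 × C: 2 H each → 6
  3 × C: 1 H each → 3
  2 × O: no H
  1 × C: no H
  1 × N (charge +1): no H
  1 × O (charge -1): no H
  Total hydrogens = 9.
Molecular formula: C7H9NO3

C7H9NO3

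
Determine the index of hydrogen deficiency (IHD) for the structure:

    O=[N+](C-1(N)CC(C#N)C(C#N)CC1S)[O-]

6

Molecular formula from the SMILES: C8H10N4O2S.
DoU = (2C + 2 + N − H − X)/2 = (2·8 + 2 + 4 − 10 − 0)/2 = 12/2 = 6.
(Structurally: 1 ring(s) + 5 π bond(s) = 6.)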